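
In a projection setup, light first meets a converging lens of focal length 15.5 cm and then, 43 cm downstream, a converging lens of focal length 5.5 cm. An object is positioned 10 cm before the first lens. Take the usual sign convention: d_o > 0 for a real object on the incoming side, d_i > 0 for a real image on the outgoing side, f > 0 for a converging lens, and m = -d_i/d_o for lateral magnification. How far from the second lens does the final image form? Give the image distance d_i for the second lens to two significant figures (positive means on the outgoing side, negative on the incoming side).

Lens 1: 1/d_i1 = 1/f_1 - 1/d_o1 = 1/15.5 - 1/10 = -0.03548 cm^-1, so d_i1 = -28.182 cm.
The intermediate image is virtual, 28.182 cm to the left of lens 1, so d_o2 = L - d_i1 = 43 - (-28.182) = 71.182 cm.
Lens 2: 1/d_i2 = 1/f_2 - 1/d_o2 = 1/5.5 - 1/(71.182) = 0.16777 cm^-1, so d_i2 = 5.961 cm.

6.0 cm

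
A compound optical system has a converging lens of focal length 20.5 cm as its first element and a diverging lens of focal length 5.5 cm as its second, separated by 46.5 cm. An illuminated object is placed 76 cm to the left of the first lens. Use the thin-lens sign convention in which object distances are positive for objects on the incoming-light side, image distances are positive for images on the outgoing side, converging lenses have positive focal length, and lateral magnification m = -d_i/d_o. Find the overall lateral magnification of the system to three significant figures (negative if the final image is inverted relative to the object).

-0.0849

Lens 1: 1/d_i1 = 1/f_1 - 1/d_o1 = 1/20.5 - 1/76 = 0.03562 cm^-1, so d_i1 = 28.072 cm.
m_1 = -(28.072)/76 = -0.3694.
Object distance for lens 2: d_o2 = 46.5 - 28.072 = 18.428 cm.
Lens 2: 1/d_i2 = 1/f_2 - 1/d_o2 = 1/(-5.5) - 1/(18.428) = -0.23608 cm^-1, so d_i2 = -4.236 cm.
m_2 = -(-4.236)/(18.428) = 0.2299.
Total m = m_1 x m_2 = (-0.3694)(0.2299) = -0.0849.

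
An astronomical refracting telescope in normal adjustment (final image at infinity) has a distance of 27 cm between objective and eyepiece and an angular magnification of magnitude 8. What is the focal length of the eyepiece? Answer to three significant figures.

In normal adjustment the tube length equals f_obj + f_eye and |M| = f_obj/f_eye.
So f_obj = 8 f_eye and 8 f_eye + f_eye = 27 cm, giving f_eye = 27/9 = 3.000 cm and f_obj = 24.000 cm.

3.00 cm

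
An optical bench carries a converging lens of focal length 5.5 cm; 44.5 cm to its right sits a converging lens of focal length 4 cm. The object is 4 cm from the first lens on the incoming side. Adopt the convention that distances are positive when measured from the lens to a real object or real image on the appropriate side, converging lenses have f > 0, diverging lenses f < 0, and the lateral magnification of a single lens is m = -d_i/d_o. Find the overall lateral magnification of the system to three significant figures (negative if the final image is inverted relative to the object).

-0.266

First lens: d_i1 = 1/(1/5.5 - 1/4) = -14.667 cm.
m_1 = -(-14.667)/4 = 3.6667.
The intermediate image is virtual, 14.667 cm to the left of lens 1, so d_o2 = L - d_i1 = 44.5 - (-14.667) = 59.167 cm.
Second lens: d_i2 = 1/(1/4 - 1/(59.167)) = 4.290 cm.
m_2 = -(4.290)/(59.167) = -0.0725.
Total m = m_1 x m_2 = (3.6667)(-0.0725) = -0.2659.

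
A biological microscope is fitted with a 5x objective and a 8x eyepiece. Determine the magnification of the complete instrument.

The overall magnification of a compound microscope is the product of the objective and eyepiece magnifications:
M = M_obj x M_eye = 5 x 8 = 40.

40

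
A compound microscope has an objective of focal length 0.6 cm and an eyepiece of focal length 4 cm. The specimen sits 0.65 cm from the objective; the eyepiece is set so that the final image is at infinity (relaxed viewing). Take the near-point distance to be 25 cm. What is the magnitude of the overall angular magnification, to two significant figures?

75

Objective: 1/d_i = 1/f_obj - 1/d_o = 1/0.6 - 1/0.65 = 0.12821 cm^-1, so d_i = 7.800 cm.
m_obj = -d_i/d_o = -7.800/0.65 = -12.000.
Eyepiece angular magnification (image at infinity): M_eye = D/f_e = 25/4 = 6.250.
Overall M = m_obj x M_eye = (-12.000)(6.250) = -75.00.
|M| = 75.00.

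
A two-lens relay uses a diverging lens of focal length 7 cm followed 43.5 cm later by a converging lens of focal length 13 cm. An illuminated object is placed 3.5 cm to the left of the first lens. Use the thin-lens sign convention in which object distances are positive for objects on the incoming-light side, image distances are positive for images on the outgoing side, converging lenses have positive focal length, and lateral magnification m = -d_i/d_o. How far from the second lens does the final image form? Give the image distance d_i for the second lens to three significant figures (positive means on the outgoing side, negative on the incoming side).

Lens 1: 1/d_i1 = 1/f_1 - 1/d_o1 = 1/(-7) - 1/3.5 = -0.42857 cm^-1, so d_i1 = -2.333 cm.
The intermediate image is virtual, 2.333 cm to the left of lens 1, so d_o2 = L - d_i1 = 43.5 - (-2.333) = 45.833 cm.
Lens 2: 1/d_i2 = 1/f_2 - 1/d_o2 = 1/13 - 1/(45.833) = 0.05510 cm^-1, so d_i2 = 18.147 cm.

18.1 cm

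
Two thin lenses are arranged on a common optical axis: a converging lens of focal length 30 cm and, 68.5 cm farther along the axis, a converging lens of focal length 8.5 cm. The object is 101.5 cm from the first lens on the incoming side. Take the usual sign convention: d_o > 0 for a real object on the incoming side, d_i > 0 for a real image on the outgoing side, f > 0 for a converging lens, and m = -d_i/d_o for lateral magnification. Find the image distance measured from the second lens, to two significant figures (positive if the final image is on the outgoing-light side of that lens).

13 cm

First lens: d_i1 = 1/(1/30 - 1/101.5) = 42.587 cm.
That image sits 25.913 cm in front of the second lens, so d_o2 = 25.913 cm.
Second lens: d_i2 = 1/(1/8.5 - 1/(25.913)) = 12.649 cm.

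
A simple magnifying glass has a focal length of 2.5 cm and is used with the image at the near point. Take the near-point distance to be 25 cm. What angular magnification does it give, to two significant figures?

11

M = 1 + D/f = 1 + 25/2.5 = 11.000.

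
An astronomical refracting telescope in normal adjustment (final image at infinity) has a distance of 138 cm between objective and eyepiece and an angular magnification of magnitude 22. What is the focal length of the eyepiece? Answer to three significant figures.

6.00 cm

In normal adjustment the tube length equals f_obj + f_eye and |M| = f_obj/f_eye.
So f_obj = 22 f_eye and 22 f_eye + f_eye = 138 cm, giving f_eye = 138/23 = 6.000 cm and f_obj = 132.000 cm.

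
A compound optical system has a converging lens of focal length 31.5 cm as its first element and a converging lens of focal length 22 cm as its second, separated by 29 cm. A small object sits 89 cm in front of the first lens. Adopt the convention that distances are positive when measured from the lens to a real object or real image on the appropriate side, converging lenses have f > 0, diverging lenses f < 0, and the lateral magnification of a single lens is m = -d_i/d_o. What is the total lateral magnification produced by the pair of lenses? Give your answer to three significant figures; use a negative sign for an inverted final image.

First lens: d_i1 = 1/(1/31.5 - 1/89) = 48.757 cm.
m_1 = -(48.757)/89 = -0.5478.
Since 48.757 cm > 29 cm, the first image lies past the second lens and serves as a virtual object: d_o2 = L - d_i1 = -19.757 cm.
Second lens: d_i2 = 1/(1/22 - 1/(-19.757)) = 10.409 cm.
m_2 = -(10.409)/(-19.757) = 0.5269.
Overall magnification: m = m_1 m_2 = -0.2886.

-0.289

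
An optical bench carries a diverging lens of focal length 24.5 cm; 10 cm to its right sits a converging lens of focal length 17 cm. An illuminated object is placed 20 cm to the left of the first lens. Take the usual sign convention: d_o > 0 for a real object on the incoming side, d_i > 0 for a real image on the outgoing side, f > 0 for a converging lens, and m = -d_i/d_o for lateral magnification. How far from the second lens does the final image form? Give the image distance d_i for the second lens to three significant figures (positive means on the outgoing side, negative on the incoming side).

Lens 1: 1/d_i1 = 1/f_1 - 1/d_o1 = 1/(-24.5) - 1/20 = -0.09082 cm^-1, so d_i1 = -11.011 cm.
The intermediate image is virtual, 11.011 cm to the left of lens 1, so d_o2 = L - d_i1 = 10 - (-11.011) = 21.011 cm.
Lens 2: 1/d_i2 = 1/f_2 - 1/d_o2 = 1/17 - 1/(21.011) = 0.01123 cm^-1, so d_i2 = 89.048 cm.

89.0 cm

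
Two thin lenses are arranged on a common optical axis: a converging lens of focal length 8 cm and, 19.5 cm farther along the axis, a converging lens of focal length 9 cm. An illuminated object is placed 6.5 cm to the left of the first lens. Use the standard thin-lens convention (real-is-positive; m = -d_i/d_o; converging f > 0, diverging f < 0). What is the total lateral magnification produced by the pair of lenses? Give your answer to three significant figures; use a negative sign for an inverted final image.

-1.06

First lens: d_i1 = 1/(1/8 - 1/6.5) = -34.667 cm.
m_1 = -(-34.667)/6.5 = 5.3333.
With d_i1 < 0 the first image is virtual and lies on the object side; the object distance for lens 2 is d_o2 = 19.5 - (-34.667) = 54.167 cm.
Second lens: d_i2 = 1/(1/9 - 1/(54.167)) = 10.793 cm.
m_2 = -(10.793)/(54.167) = -0.1993.
The system's lateral magnification is m_1 m_2 = (5.3333)(-0.1993) = -1.0627.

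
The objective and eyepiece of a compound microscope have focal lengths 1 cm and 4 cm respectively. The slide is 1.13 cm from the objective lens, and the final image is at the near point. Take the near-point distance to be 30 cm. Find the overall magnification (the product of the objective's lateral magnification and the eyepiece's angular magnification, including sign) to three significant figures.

-65.4

Objective: 1/d_i = 1/f_obj - 1/d_o = 1/1 - 1/1.13 = 0.11504 cm^-1, so d_i = 8.692 cm.
m_obj = -d_i/d_o = -8.692/1.13 = -7.692.
Eyepiece angular magnification (image at near point): M_eye = 1 + D/f_e = 1 + 30/4 = 8.500.
Overall M = m_obj x M_eye = (-7.692)(8.500) = -65.38.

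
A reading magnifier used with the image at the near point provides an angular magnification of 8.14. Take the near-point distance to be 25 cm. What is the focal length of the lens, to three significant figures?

3.50 cm

For the image at the near point, M = 1 + D/f.
f = D/(M - 1) = 25/(8.14 - 1) = 3.501 cm.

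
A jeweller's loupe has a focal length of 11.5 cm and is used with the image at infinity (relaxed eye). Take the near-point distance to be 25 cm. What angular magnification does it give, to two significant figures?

2.2

M = D/f = 25/11.5 = 2.174.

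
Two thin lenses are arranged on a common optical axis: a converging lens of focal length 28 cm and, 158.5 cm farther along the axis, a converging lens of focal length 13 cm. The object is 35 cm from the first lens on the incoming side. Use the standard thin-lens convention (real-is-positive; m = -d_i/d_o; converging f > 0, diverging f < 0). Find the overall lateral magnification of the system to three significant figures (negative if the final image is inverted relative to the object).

9.45

Lens 1: 1/d_i1 = 1/f_1 - 1/d_o1 = 1/28 - 1/35 = 0.00714 cm^-1, so d_i1 = 140.000 cm.
m_1 = -(140.000)/35 = -4.0000.
The intermediate image is 140.000 cm to the right of lens 1, so d_o2 = L - d_i1 = 158.5 - 140.000 = 18.500 cm.
Lens 2: 1/d_i2 = 1/f_2 - 1/d_o2 = 1/13 - 1/(18.500) = 0.02287 cm^-1, so d_i2 = 43.727 cm.
m_2 = -(43.727)/(18.500) = -2.3636.
Total m = m_1 x m_2 = (-4.0000)(-2.3636) = 9.4545.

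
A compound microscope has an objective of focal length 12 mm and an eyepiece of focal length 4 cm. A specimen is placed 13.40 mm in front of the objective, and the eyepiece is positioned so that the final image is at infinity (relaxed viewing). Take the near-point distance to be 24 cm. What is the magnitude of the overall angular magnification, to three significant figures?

51.4

Convert to cm: f_obj = 12 mm = 1.2 cm; d_o = 13.40 mm = 1.34 cm.
Objective: 1/d_i = 1/f_obj - 1/d_o = 1/1.2 - 1/1.34 = 0.08706 cm^-1, so d_i = 11.486 cm.
m_obj = -d_i/d_o = -11.486/1.34 = -8.571.
Eyepiece angular magnification (image at infinity): M_eye = D/f_e = 24/4 = 6.000.
Overall M = m_obj x M_eye = (-8.571)(6.000) = -51.43.
|M| = 51.43.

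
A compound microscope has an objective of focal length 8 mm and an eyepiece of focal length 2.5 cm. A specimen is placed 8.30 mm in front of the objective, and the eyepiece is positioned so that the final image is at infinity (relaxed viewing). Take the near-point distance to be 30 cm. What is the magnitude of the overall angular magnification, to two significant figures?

Convert to cm: f_obj = 8 mm = 0.8 cm; d_o = 8.30 mm = 0.83 cm.
Objective: 1/d_i = 1/f_obj - 1/d_o = 1/0.8 - 1/0.83 = 0.04518 cm^-1, so d_i = 22.133 cm.
m_obj = -d_i/d_o = -22.133/0.83 = -26.667.
Eyepiece angular magnification (image at infinity): M_eye = D/f_e = 30/2.5 = 12.000.
Overall M = m_obj x M_eye = (-26.667)(12.000) = -320.00.
|M| = 320.00.

320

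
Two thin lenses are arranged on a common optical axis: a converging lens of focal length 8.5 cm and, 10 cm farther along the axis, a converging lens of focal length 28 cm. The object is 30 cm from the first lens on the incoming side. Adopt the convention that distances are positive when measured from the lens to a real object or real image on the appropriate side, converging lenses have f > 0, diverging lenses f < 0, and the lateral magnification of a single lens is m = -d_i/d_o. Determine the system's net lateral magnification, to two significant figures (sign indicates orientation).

First lens: d_i1 = 1/(1/8.5 - 1/30) = 11.860 cm.
m_1 = -(11.860)/30 = -0.3953.
This image would form 11.860 cm past lens 1, i.e. 1.860 cm beyond lens 2, so it is a virtual object for lens 2: d_o2 = 10 - 11.860 = -1.860 cm.
Second lens: d_i2 = 1/(1/28 - 1/(-1.860)) = 1.745 cm.
m_2 = -(1.745)/(-1.860) = 0.9377.
Overall magnification: m = m_1 m_2 = -0.3707.

-0.37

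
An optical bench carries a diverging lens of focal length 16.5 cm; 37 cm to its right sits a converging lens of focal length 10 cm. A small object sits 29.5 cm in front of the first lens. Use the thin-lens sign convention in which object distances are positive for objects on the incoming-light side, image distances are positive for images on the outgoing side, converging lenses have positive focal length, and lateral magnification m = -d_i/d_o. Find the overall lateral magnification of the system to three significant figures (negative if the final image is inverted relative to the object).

-0.0954

Lens 1: 1/d_i1 = 1/f_1 - 1/d_o1 = 1/(-16.5) - 1/29.5 = -0.09450 cm^-1, so d_i1 = -10.582 cm.
m_1 = -(-10.582)/29.5 = 0.3587.
With d_i1 < 0 the first image is virtual and lies on the object side; the object distance for lens 2 is d_o2 = 37 - (-10.582) = 47.582 cm.
Lens 2: 1/d_i2 = 1/f_2 - 1/d_o2 = 1/10 - 1/(47.582) = 0.07898 cm^-1, so d_i2 = 12.661 cm.
m_2 = -(12.661)/(47.582) = -0.2661.
Total m = m_1 x m_2 = (0.3587)(-0.2661) = -0.0954.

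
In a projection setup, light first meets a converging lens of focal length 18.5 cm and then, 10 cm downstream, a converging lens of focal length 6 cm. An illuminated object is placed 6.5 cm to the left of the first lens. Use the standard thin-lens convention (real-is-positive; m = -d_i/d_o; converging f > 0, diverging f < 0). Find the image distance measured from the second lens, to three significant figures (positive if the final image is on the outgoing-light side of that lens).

Lens 1: 1/d_i1 = 1/f_1 - 1/d_o1 = 1/18.5 - 1/6.5 = -0.09979 cm^-1, so d_i1 = -10.021 cm.
With d_i1 < 0 the first image is virtual and lies on the object side; the object distance for lens 2 is d_o2 = 10 - (-10.021) = 20.021 cm.
Lens 2: 1/d_i2 = 1/f_2 - 1/d_o2 = 1/6 - 1/(20.021) = 0.11672 cm^-1, so d_i2 = 8.568 cm.

8.57 cm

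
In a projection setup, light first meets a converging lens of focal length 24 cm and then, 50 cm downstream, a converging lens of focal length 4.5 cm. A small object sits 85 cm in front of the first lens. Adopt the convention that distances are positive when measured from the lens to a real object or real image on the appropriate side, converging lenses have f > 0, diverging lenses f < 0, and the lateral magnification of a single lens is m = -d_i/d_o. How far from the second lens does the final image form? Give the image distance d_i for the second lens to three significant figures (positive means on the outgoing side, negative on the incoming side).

First lens: d_i1 = 1/(1/24 - 1/85) = 33.443 cm.
That image sits 16.557 cm in front of the second lens, so d_o2 = 16.557 cm.
Second lens: d_i2 = 1/(1/4.5 - 1/(16.557)) = 6.179 cm.

6.18 cm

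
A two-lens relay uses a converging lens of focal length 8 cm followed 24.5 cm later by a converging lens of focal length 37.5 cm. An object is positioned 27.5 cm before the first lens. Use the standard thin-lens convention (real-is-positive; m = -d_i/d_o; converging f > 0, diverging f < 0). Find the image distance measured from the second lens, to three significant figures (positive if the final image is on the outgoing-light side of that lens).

Applying the thin-lens equation to the first lens, 1/8 = 1/27.5 + 1/d_i1, which gives d_i1 = 11.282 cm.
Object distance for lens 2: d_o2 = 24.5 - 11.282 = 13.218 cm.
Applying the thin-lens equation again with f_2 = 37.5 cm and d_o2 = 13.218 cm gives d_i2 = -20.413 cm.

-20.4 cm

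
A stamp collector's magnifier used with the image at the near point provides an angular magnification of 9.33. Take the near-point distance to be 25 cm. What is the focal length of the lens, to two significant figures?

3.0 cm

For the image at the near point, M = 1 + D/f.
f = D/(M - 1) = 25/(9.33 - 1) = 3.001 cm.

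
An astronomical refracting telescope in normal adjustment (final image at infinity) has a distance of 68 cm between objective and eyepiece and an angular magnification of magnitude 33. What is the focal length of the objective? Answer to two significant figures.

66 cm

In normal adjustment the tube length equals f_obj + f_eye and |M| = f_obj/f_eye.
So f_obj = 33 f_eye and 33 f_eye + f_eye = 68 cm, giving f_eye = 68/34 = 2.000 cm and f_obj = 66.000 cm.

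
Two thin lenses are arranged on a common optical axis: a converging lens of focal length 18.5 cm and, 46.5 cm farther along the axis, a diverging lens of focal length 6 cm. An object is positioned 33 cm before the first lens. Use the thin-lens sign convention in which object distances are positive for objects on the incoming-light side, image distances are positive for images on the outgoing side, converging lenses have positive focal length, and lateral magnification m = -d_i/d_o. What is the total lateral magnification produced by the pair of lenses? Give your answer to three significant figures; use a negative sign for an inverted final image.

First lens: d_i1 = 1/(1/18.5 - 1/33) = 42.103 cm.
m_1 = -(42.103)/33 = -1.2759.
That image sits 4.397 cm in front of the second lens, so d_o2 = 4.397 cm.
Second lens: d_i2 = 1/(1/(-6) - 1/(4.397)) = -2.537 cm.
m_2 = -(-2.537)/(4.397) = 0.5771.
Overall magnification: m = m_1 m_2 = -0.7363.

-0.736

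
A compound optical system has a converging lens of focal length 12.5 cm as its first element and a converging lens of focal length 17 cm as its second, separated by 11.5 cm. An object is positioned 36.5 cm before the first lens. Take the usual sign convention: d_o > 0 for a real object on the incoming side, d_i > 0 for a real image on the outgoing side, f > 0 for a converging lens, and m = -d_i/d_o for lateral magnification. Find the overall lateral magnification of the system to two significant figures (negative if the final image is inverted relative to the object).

-0.36

Lens 1: 1/d_i1 = 1/f_1 - 1/d_o1 = 1/12.5 - 1/36.5 = 0.05260 cm^-1, so d_i1 = 19.010 cm.
m_1 = -(19.010)/36.5 = -0.5208.
Since 19.010 cm > 11.5 cm, the first image lies past the second lens and serves as a virtual object: d_o2 = L - d_i1 = -7.510 cm.
Lens 2: 1/d_i2 = 1/f_2 - 1/d_o2 = 1/17 - 1/(-7.510) = 0.19197 cm^-1, so d_i2 = 5.209 cm.
m_2 = -(5.209)/(-7.510) = 0.6936.
The system's lateral magnification is m_1 m_2 = (-0.5208)(0.6936) = -0.3612.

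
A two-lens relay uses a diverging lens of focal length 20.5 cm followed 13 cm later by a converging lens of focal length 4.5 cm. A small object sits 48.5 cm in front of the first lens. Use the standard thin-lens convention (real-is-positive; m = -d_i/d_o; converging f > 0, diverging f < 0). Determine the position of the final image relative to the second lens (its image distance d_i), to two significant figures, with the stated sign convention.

5.4 cm

Lens 1: 1/d_i1 = 1/f_1 - 1/d_o1 = 1/(-20.5) - 1/48.5 = -0.06940 cm^-1, so d_i1 = -14.409 cm.
The intermediate image is virtual, 14.409 cm to the left of lens 1, so d_o2 = L - d_i1 = 13 - (-14.409) = 27.409 cm.
Lens 2: 1/d_i2 = 1/f_2 - 1/d_o2 = 1/4.5 - 1/(27.409) = 0.18574 cm^-1, so d_i2 = 5.384 cm.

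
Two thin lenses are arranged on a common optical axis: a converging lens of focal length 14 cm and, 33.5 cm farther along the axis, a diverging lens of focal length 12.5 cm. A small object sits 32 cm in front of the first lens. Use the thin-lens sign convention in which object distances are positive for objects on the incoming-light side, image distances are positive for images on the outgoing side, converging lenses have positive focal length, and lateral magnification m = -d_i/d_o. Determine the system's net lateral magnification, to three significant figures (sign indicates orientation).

Applying the thin-lens equation to the first lens, 1/14 = 1/32 + 1/d_i1, which gives d_i1 = 24.889 cm.
Its lateral magnification is m_1 = -d_i1/d_o1 = -(24.889)/32 = -0.7778.
Object distance for lens 2: d_o2 = 33.5 - 24.889 = 8.611 cm.
Applying the thin-lens equation again with f_2 = -12.5 cm and d_o2 = 8.611 cm gives d_i2 = -5.099 cm.
m_2 = -(-5.099)/(8.611) = 0.5921.
Overall magnification: m = m_1 m_2 = -0.4605.

-0.461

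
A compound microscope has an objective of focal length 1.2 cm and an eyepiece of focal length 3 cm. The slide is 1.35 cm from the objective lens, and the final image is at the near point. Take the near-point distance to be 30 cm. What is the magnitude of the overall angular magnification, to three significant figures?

Objective: 1/d_i = 1/f_obj - 1/d_o = 1/1.2 - 1/1.35 = 0.09259 cm^-1, so d_i = 10.800 cm.
m_obj = -d_i/d_o = -10.800/1.35 = -8.000.
Eyepiece angular magnification (image at near point): M_eye = 1 + D/f_e = 1 + 30/3 = 11.000.
Overall M = m_obj x M_eye = (-8.000)(11.000) = -88.00.
|M| = 88.00.

88.0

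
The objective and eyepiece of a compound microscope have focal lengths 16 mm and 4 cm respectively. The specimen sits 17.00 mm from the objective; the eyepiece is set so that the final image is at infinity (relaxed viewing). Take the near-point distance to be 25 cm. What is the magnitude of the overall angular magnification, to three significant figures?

100

Convert to cm: f_obj = 16 mm = 1.6 cm; d_o = 17.00 mm = 1.70 cm.
Objective: 1/d_i = 1/f_obj - 1/d_o = 1/1.6 - 1/1.70 = 0.03676 cm^-1, so d_i = 27.200 cm.
m_obj = -d_i/d_o = -27.200/1.70 = -16.000.
Eyepiece angular magnification (image at infinity): M_eye = D/f_e = 25/4 = 6.250.
Overall M = m_obj x M_eye = (-16.000)(6.250) = -100.00.
|M| = 100.00.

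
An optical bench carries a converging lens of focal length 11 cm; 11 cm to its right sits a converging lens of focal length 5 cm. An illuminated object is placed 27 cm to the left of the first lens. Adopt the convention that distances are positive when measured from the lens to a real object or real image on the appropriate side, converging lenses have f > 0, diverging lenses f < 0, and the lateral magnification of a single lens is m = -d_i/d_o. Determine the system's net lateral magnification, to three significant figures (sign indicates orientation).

First lens: d_i1 = 1/(1/11 - 1/27) = 18.562 cm.
m_1 = -(18.562)/27 = -0.6875.
Since 18.562 cm > 11 cm, the first image lies past the second lens and serves as a virtual object: d_o2 = L - d_i1 = -7.562 cm.
Second lens: d_i2 = 1/(1/5 - 1/(-7.562)) = 3.010 cm.
m_2 = -(3.010)/(-7.562) = 0.3980.
Total m = m_1 x m_2 = (-0.6875)(0.3980) = -0.2736.

-0.274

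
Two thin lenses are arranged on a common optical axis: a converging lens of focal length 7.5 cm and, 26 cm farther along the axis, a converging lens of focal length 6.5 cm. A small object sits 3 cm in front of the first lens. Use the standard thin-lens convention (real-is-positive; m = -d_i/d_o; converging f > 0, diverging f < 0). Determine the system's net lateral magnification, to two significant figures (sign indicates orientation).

-0.44

Lens 1: 1/d_i1 = 1/f_1 - 1/d_o1 = 1/7.5 - 1/3 = -0.20000 cm^-1, so d_i1 = -5.000 cm.
m_1 = -(-5.000)/3 = 1.6667.
With d_i1 < 0 the first image is virtual and lies on the object side; the object distance for lens 2 is d_o2 = 26 - (-5.000) = 31.000 cm.
Lens 2: 1/d_i2 = 1/f_2 - 1/d_o2 = 1/6.5 - 1/(31.000) = 0.12159 cm^-1, so d_i2 = 8.224 cm.
m_2 = -(8.224)/(31.000) = -0.2653.
Total m = m_1 x m_2 = (1.6667)(-0.2653) = -0.4422.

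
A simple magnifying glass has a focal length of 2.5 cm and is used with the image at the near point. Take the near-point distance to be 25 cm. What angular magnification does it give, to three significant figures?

M = 1 + D/f = 1 + 25/2.5 = 11.000.

11.0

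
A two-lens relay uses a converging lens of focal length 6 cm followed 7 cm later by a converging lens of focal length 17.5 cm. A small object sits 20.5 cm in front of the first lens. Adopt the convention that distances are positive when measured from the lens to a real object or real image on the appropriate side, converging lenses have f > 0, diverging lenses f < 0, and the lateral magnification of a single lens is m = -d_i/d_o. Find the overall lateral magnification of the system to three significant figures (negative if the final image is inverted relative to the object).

Applying the thin-lens equation to the first lens, 1/6 = 1/20.5 + 1/d_i1, which gives d_i1 = 8.483 cm.
Its lateral magnification is m_1 = -d_i1/d_o1 = -(8.483)/20.5 = -0.4138.
Since 8.483 cm > 7 cm, the first image lies past the second lens and serves as a virtual object: d_o2 = L - d_i1 = -1.483 cm.
Applying the thin-lens equation again with f_2 = 17.5 cm and d_o2 = -1.483 cm gives d_i2 = 1.367 cm.
m_2 = -(1.367)/(-1.483) = 0.9219.
Total m = m_1 x m_2 = (-0.4138)(0.9219) = -0.3815.

-0.381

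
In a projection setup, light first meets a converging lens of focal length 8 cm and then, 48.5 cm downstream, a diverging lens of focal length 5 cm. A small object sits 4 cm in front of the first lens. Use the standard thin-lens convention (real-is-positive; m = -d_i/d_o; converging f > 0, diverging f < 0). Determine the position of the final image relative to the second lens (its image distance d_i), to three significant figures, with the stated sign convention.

-4.59 cm

Lens 1: 1/d_i1 = 1/f_1 - 1/d_o1 = 1/8 - 1/4 = -0.12500 cm^-1, so d_i1 = -8.000 cm.
The intermediate image is virtual, 8.000 cm to the left of lens 1, so d_o2 = L - d_i1 = 48.5 - (-8.000) = 56.500 cm.
Lens 2: 1/d_i2 = 1/f_2 - 1/d_o2 = 1/(-5) - 1/(56.500) = -0.21770 cm^-1, so d_i2 = -4.593 cm.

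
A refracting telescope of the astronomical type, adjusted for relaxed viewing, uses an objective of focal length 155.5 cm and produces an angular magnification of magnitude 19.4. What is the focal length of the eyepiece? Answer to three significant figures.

|M| = f_obj/f_eye, so f_eye = f_obj/|M| = 155.5/19.4 = 8.015 cm.

8.02 cm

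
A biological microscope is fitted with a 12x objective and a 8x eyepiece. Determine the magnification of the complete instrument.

The overall magnification of a compound microscope is the product of the objective and eyepiece magnifications:
M = M_obj x M_eye = 12 x 8 = 96.

96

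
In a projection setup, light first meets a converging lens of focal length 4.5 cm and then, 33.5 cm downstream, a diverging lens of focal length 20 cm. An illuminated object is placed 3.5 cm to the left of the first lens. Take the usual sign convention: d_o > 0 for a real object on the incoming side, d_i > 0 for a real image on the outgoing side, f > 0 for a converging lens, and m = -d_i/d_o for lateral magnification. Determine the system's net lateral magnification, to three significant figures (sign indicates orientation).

Applying the thin-lens equation to the first lens, 1/4.5 = 1/3.5 + 1/d_i1, which gives d_i1 = -15.750 cm.
Its lateral magnification is m_1 = -d_i1/d_o1 = -(-15.750)/3.5 = 4.5000.
The intermediate image is virtual, 15.750 cm to the left of lens 1, so d_o2 = L - d_i1 = 33.5 - (-15.750) = 49.250 cm.
Applying the thin-lens equation again with f_2 = -20 cm and d_o2 = 49.250 cm gives d_i2 = -14.224 cm.
m_2 = -(-14.224)/(49.250) = 0.2888.
Total m = m_1 x m_2 = (4.5000)(0.2888) = 1.2996.

1.30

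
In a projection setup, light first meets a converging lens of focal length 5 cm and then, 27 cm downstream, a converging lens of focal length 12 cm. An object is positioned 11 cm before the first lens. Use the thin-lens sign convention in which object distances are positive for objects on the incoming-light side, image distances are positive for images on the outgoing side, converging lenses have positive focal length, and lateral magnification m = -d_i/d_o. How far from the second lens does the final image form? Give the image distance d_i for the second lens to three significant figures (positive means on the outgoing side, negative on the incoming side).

Lens 1: 1/d_i1 = 1/f_1 - 1/d_o1 = 1/5 - 1/11 = 0.10909 cm^-1, so d_i1 = 9.167 cm.
Object distance for lens 2: d_o2 = 27 - 9.167 = 17.833 cm.
Lens 2: 1/d_i2 = 1/f_2 - 1/d_o2 = 1/12 - 1/(17.833) = 0.02726 cm^-1, so d_i2 = 36.686 cm.

36.7 cm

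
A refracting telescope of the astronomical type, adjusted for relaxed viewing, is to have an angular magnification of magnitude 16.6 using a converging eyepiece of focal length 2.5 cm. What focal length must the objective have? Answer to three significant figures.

41.5 cm

|M| = f_obj/|f_eye|, so f_obj = |M| x |f_eye| = 16.6 x 2.5 = 41.500 cm.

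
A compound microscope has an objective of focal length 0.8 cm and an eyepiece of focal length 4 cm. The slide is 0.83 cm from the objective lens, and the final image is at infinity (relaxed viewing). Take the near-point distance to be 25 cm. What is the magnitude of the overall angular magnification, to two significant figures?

170

Objective: 1/d_i = 1/f_obj - 1/d_o = 1/0.8 - 1/0.83 = 0.04518 cm^-1, so d_i = 22.133 cm.
m_obj = -d_i/d_o = -22.133/0.83 = -26.667.
Eyepiece angular magnification (image at infinity): M_eye = D/f_e = 25/4 = 6.250.
Overall M = m_obj x M_eye = (-26.667)(6.250) = -166.67.
|M| = 166.67.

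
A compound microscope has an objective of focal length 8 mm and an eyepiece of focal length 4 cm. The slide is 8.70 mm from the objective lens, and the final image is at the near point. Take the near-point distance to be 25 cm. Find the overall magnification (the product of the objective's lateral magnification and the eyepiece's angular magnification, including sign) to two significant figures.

Convert to cm: f_obj = 8 mm = 0.8 cm; d_o = 8.70 mm = 0.87 cm.
Objective: 1/d_i = 1/f_obj - 1/d_o = 1/0.8 - 1/0.87 = 0.10057 cm^-1, so d_i = 9.943 cm.
m_obj = -d_i/d_o = -9.943/0.87 = -11.429.
Eyepiece angular magnification (image at near point): M_eye = 1 + D/f_e = 1 + 25/4 = 7.250.
Overall M = m_obj x M_eye = (-11.429)(7.250) = -82.86.

-83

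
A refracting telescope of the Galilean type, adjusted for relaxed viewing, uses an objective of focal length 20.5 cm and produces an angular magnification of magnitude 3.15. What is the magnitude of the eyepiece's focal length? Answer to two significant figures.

|M| = f_obj/|f_eye|, so |f_eye| = f_obj/|M| = 20.5/3.15 = 6.508 cm.
(The eyepiece is diverging, so its signed focal length is -6.508 cm.)

6.5 cm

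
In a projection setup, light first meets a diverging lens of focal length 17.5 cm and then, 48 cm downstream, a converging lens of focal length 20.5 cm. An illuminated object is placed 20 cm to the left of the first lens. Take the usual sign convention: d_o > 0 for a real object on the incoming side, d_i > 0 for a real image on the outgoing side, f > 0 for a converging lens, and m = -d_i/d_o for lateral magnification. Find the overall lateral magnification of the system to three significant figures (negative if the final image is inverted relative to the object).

Lens 1: 1/d_i1 = 1/f_1 - 1/d_o1 = 1/(-17.5) - 1/20 = -0.10714 cm^-1, so d_i1 = -9.333 cm.
m_1 = -(-9.333)/20 = 0.4667.
The intermediate image is virtual, 9.333 cm to the left of lens 1, so d_o2 = L - d_i1 = 48 - (-9.333) = 57.333 cm.
Lens 2: 1/d_i2 = 1/f_2 - 1/d_o2 = 1/20.5 - 1/(57.333) = 0.03134 cm^-1, so d_i2 = 31.910 cm.
m_2 = -(31.910)/(57.333) = -0.5566.
Overall magnification: m = m_1 m_2 = -0.2597.

-0.260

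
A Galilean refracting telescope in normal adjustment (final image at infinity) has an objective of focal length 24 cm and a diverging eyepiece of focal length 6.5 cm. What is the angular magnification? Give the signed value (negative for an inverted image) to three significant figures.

3.69

M = -f_obj/f_eye = -24/(-6.5) = 3.692.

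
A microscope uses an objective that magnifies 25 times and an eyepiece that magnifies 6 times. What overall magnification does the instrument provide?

150

The overall magnification of a compound microscope is the product of the objective and eyepiece magnifications:
M = M_obj x M_eye = 25 x 6 = 150.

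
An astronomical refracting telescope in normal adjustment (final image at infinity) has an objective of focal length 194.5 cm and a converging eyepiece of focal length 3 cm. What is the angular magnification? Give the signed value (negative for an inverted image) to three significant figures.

M = -f_obj/f_eye = -194.5/(3) = -64.833.

-64.8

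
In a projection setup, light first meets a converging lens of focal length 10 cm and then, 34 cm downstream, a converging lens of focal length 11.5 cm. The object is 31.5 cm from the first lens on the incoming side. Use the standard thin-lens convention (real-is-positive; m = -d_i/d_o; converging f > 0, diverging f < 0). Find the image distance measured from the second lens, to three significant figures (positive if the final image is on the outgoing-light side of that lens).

Applying the thin-lens equation to the first lens, 1/10 = 1/31.5 + 1/d_i1, which gives d_i1 = 14.651 cm.
That image sits 19.349 cm in front of the second lens, so d_o2 = 19.349 cm.
Applying the thin-lens equation again with f_2 = 11.5 cm and d_o2 = 19.349 cm gives d_i2 = 28.350 cm.

28.3 cm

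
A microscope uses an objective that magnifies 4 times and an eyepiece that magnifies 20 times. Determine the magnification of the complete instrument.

80

The overall magnification of a compound microscope is the product of the objective and eyepiece magnifications:
M = M_obj x M_eye = 4 x 20 = 80.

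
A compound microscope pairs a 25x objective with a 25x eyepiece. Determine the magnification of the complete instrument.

The overall magnification of a compound microscope is the product of the objective and eyepiece magnifications:
M = M_obj x M_eye = 25 x 25 = 625.

625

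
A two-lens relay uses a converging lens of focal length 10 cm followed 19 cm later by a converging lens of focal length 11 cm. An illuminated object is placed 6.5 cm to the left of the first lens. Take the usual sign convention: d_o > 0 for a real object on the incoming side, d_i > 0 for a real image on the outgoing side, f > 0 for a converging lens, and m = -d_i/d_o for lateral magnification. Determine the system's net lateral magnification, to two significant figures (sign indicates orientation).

-1.2

Applying the thin-lens equation to the first lens, 1/10 = 1/6.5 + 1/d_i1, which gives d_i1 = -18.571 cm.
Its lateral magnification is m_1 = -d_i1/d_o1 = -(-18.571)/6.5 = 2.8571.
With d_i1 < 0 the first image is virtual and lies on the object side; the object distance for lens 2 is d_o2 = 19 - (-18.571) = 37.571 cm.
Applying the thin-lens equation again with f_2 = 11 cm and d_o2 = 37.571 cm gives d_i2 = 15.554 cm.
m_2 = -(15.554)/(37.571) = -0.4140.
Overall magnification: m = m_1 m_2 = -1.1828.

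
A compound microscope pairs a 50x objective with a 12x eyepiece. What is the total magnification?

600

The overall magnification of a compound microscope is the product of the objective and eyepiece magnifications:
M = M_obj x M_eye = 50 x 12 = 600.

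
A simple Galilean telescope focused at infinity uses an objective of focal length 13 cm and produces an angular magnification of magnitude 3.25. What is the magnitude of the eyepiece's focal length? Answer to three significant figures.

4.00 cm

|M| = f_obj/|f_eye|, so |f_eye| = f_obj/|M| = 13/3.25 = 4.000 cm.
(The eyepiece is diverging, so its signed focal length is -4.000 cm.)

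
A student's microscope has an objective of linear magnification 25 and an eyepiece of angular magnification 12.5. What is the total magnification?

The overall magnification of a compound microscope is the product of the objective and eyepiece magnifications:
M = M_obj x M_eye = 25 x 12.5 = 312.5.

312.5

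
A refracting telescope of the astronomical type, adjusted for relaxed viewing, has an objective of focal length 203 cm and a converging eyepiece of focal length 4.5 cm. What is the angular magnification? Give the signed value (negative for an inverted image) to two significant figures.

M = -f_obj/f_eye = -203/(4.5) = -45.111.

-45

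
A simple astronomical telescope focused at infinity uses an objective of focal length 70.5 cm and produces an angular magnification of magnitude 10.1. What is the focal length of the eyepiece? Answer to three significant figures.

6.98 cm

|M| = f_obj/f_eye, so f_eye = f_obj/|M| = 70.5/10.1 = 6.980 cm.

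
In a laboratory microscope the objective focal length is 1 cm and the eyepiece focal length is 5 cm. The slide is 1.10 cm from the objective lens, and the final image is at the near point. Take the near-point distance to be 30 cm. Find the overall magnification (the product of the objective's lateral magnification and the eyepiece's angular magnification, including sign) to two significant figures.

Objective: 1/d_i = 1/f_obj - 1/d_o = 1/1 - 1/1.10 = 0.09091 cm^-1, so d_i = 11.000 cm.
m_obj = -d_i/d_o = -11.000/1.10 = -10.000.
Eyepiece angular magnification (image at near point): M_eye = 1 + D/f_e = 1 + 30/5 = 7.000.
Overall M = m_obj x M_eye = (-10.000)(7.000) = -70.00.

-70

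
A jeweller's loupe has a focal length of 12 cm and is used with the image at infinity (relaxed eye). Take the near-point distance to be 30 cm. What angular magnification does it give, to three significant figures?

M = D/f = 30/12 = 2.500.

2.50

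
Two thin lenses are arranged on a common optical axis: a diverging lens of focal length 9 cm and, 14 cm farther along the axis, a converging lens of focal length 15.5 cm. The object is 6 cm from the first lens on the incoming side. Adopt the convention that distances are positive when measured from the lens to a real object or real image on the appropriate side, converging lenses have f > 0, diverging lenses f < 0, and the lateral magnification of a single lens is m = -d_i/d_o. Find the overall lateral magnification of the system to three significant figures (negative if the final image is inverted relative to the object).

-4.43

First lens: d_i1 = 1/(1/(-9) - 1/6) = -3.600 cm.
m_1 = -(-3.600)/6 = 0.6000.
The intermediate image is virtual, 3.600 cm to the left of lens 1, so d_o2 = L - d_i1 = 14 - (-3.600) = 17.600 cm.
Second lens: d_i2 = 1/(1/15.5 - 1/(17.600)) = 129.905 cm.
m_2 = -(129.905)/(17.600) = -7.3810.
Total m = m_1 x m_2 = (0.6000)(-7.3810) = -4.4286.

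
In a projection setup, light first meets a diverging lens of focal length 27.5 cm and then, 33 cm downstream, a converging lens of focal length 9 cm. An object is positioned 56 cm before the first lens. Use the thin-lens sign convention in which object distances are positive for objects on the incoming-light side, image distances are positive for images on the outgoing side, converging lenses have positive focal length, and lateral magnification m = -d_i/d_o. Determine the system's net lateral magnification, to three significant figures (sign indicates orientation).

Applying the thin-lens equation to the first lens, 1/(-27.5) = 1/56 + 1/d_i1, which gives d_i1 = -18.443 cm.
Its lateral magnification is m_1 = -d_i1/d_o1 = -(-18.443)/56 = 0.3293.
With d_i1 < 0 the first image is virtual and lies on the object side; the object distance for lens 2 is d_o2 = 33 - (-18.443) = 51.443 cm.
Applying the thin-lens equation again with f_2 = 9 cm and d_o2 = 51.443 cm gives d_i2 = 10.908 cm.
m_2 = -(10.908)/(51.443) = -0.2120.
Total m = m_1 x m_2 = (0.3293)(-0.2120) = -0.0698.

-0.0698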